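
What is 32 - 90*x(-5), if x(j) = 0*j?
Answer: 32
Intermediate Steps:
x(j) = 0
32 - 90*x(-5) = 32 - 90*0 = 32 + 0 = 32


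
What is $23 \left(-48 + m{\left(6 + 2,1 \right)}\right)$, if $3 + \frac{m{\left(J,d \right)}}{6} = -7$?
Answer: $-2484$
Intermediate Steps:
$m{\left(J,d \right)} = -60$ ($m{\left(J,d \right)} = -18 + 6 \left(-7\right) = -18 - 42 = -60$)
$23 \left(-48 + m{\left(6 + 2,1 \right)}\right) = 23 \left(-48 - 60\right) = 23 \left(-108\right) = -2484$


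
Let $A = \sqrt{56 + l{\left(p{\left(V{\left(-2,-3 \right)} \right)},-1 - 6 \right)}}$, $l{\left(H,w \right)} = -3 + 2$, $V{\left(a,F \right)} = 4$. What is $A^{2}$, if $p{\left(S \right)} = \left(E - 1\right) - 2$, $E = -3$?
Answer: $55$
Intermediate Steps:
$p{\left(S \right)} = -6$ ($p{\left(S \right)} = \left(-3 - 1\right) - 2 = -4 - 2 = -6$)
$l{\left(H,w \right)} = -1$
$A = \sqrt{55}$ ($A = \sqrt{56 - 1} = \sqrt{55} \approx 7.4162$)
$A^{2} = \left(\sqrt{55}\right)^{2} = 55$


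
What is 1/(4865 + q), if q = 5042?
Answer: 1/9907 ≈ 0.00010094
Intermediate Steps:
1/(4865 + q) = 1/(4865 + 5042) = 1/9907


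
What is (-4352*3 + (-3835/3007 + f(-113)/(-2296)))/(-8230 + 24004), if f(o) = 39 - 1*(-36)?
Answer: -90148594717/108904831728 ≈ -0.82777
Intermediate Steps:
f(o) = 75 (f(o) = 39 + 36 = 75)
(-4352*3 + (-3835/3007 + f(-113)/(-2296)))/(-8230 + 24004) = (-4352*3 + (-3835/3007 + 75/(-2296)))/(-8230 + 24004) = (-13056 + (-3835*1/3007 + 75*(-1/2296)))/15774 = (-13056 + (-3835/3007 - 75/2296))*(1/15774) = (-13056 - 9030685/6904072)*(1/15774) = -90148594717/6904072*1/15774 = -90148594717/108904831728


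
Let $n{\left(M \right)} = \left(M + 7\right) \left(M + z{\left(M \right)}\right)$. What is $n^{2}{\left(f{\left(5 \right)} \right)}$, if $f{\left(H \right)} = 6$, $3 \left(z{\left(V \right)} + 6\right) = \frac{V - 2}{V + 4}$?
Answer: $\frac{676}{225} \approx 3.0044$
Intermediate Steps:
$z{\left(V \right)} = -6 + \frac{-2 + V}{3 \left(4 + V\right)}$ ($z{\left(V \right)} = -6 + \frac{\left(V - 2\right) \frac{1}{V + 4}}{3} = -6 + \frac{\left(-2 + V\right) \frac{1}{4 + V}}{3} = -6 + \frac{\frac{1}{4 + V} \left(-2 + V\right)}{3} = -6 + \frac{-2 + V}{3 \left(4 + V\right)}$)
$n{\left(M \right)} = \left(7 + M\right) \left(M + \frac{-74 - 17 M}{3 \left(4 + M\right)}\right)$ ($n{\left(M \right)} = \left(M + 7\right) \left(M + \frac{-74 - 17 M}{3 \left(4 + M\right)}\right) = \left(7 + M\right) \left(M + \frac{-74 - 17 M}{3 \left(4 + M\right)}\right)$)
$n^{2}{\left(f{\left(5 \right)} \right)} = \left(\frac{-518 - 654 + 3 \cdot 6^{3} + 16 \cdot 6^{2}}{3 \left(4 + 6\right)}\right)^{2} = \left(\frac{-518 - 654 + 3 \cdot 216 + 16 \cdot 36}{3 \cdot 10}\right)^{2} = \left(\frac{1}{3} \cdot \frac{1}{10} \left(-518 - 654 + 648 + 576\right)\right)^{2} = \left(\frac{1}{3} \cdot \frac{1}{10} \cdot 52\right)^{2} = \left(\frac{26}{15}\right)^{2} = \frac{676}{225}$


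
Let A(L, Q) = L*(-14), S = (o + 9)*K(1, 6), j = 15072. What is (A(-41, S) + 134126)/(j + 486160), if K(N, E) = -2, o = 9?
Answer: 33675/125308 ≈ 0.26874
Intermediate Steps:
S = -36 (S = (9 + 9)*(-2) = 18*(-2) = -36)
A(L, Q) = -14*L
(A(-41, S) + 134126)/(j + 486160) = (-14*(-41) + 134126)/(15072 + 486160) = (574 + 134126)/501232 = 134700*(1/501232) = 33675/125308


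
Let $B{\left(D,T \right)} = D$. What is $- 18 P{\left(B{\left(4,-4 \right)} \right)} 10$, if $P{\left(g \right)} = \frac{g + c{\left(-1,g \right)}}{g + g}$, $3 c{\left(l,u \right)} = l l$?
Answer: $- \frac{195}{2} \approx -97.5$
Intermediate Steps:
$c{\left(l,u \right)} = \frac{l^{2}}{3}$ ($c{\left(l,u \right)} = \frac{l l}{3} = \frac{l^{2}}{3}$)
$P{\left(g \right)} = \frac{\frac{1}{3} + g}{2 g}$ ($P{\left(g \right)} = \frac{g + \frac{\left(-1\right)^{2}}{3}}{g + g} = \frac{g + \frac{1}{3} \cdot 1}{2 g} = \left(g + \frac{1}{3}\right) \frac{1}{2 g} = \left(\frac{1}{3} + g\right) \frac{1}{2 g} = \frac{\frac{1}{3} + g}{2 g}$)
$- 18 P{\left(B{\left(4,-4 \right)} \right)} 10 = - 18 \frac{1 + 3 \cdot 4}{6 \cdot 4} \cdot 10 = - 18 \cdot \frac{1}{6} \cdot \frac{1}{4} \left(1 + 12\right) 10 = - 18 \cdot \frac{1}{6} \cdot \frac{1}{4} \cdot 13 \cdot 10 = \left(-18\right) \frac{13}{24} \cdot 10 = \left(- \frac{39}{4}\right) 10 = - \frac{195}{2}$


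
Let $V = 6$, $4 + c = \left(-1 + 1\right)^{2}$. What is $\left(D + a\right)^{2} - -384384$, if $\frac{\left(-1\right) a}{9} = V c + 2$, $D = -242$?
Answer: $386320$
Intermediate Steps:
$c = -4$ ($c = -4 + \left(-1 + 1\right)^{2} = -4 + 0^{2} = -4 + 0 = -4$)
$a = 198$ ($a = - 9 \left(6 \left(-4\right) + 2\right) = - 9 \left(-24 + 2\right) = \left(-9\right) \left(-22\right) = 198$)
$\left(D + a\right)^{2} - -384384 = \left(-242 + 198\right)^{2} - -384384 = \left(-44\right)^{2} + 384384 = 1936 + 384384 = 386320$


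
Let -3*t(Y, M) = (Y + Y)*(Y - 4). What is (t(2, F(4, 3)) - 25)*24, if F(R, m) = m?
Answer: -536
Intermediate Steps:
t(Y, M) = -2*Y*(-4 + Y)/3 (t(Y, M) = -(Y + Y)*(Y - 4)/3 = -2*Y*(-4 + Y)/3)
(t(2, F(4, 3)) - 25)*24 = ((⅔)*2*(4 - 1*2) - 25)*24 = ((⅔)*2*(4 - 2) - 25)*24 = ((⅔)*2*2 - 25)*24 = (8/3 - 25)*24 = -67/3*24 = -536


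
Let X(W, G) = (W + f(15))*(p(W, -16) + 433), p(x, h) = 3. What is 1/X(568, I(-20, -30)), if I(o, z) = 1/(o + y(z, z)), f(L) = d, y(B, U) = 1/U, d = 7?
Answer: 1/250700 ≈ 3.9888e-6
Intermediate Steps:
f(L) = 7
I(o, z) = 1/(o + 1/z)
X(W, G) = 3052 + 436*W (X(W, G) = (W + 7)*(3 + 433) = (7 + W)*436 = 3052 + 436*W)
1/X(568, I(-20, -30)) = 1/(3052 + 436*568) = 1/(3052 + 247648) = 1/250700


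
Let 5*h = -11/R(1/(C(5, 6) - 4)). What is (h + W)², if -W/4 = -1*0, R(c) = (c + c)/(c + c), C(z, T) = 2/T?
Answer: 121/25 ≈ 4.8400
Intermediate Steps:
R(c) = 1 (R(c) = (2*c)/((2*c)) = (2*c)*(1/(2*c)) = 1)
h = -11/5 (h = (-11/1)/5 = (-11*1)/5 = (⅕)*(-11) = -11/5 ≈ -2.2000)
W = 0 (W = -(-4)*0 = -4*0 = 0)
(h + W)² = (-11/5 + 0)² = (-11/5)² = 121/25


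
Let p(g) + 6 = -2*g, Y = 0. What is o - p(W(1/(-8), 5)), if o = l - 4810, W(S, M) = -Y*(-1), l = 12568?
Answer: 7764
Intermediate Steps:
W(S, M) = 0 (W(S, M) = -0*(-1) = -1*0 = 0)
p(g) = -6 - 2*g
o = 7758 (o = 12568 - 4810 = 7758)
o - p(W(1/(-8), 5)) = 7758 - (-6 - 2*0) = 7758 - (-6 + 0) = 7758 - 1*(-6) = 7758 + 6 = 7764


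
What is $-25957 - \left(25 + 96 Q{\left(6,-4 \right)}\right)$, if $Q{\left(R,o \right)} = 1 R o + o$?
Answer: $-23294$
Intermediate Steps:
$Q{\left(R,o \right)} = o + R o$ ($Q{\left(R,o \right)} = R o + o = o + R o$)
$-25957 - \left(25 + 96 Q{\left(6,-4 \right)}\right) = -25957 - \left(25 + 96 \left(- 4 \left(1 + 6\right)\right)\right) = -25957 - \left(25 + 96 \left(\left(-4\right) 7\right)\right) = -25957 - -2663 = -25957 + \left(-25 + 2688\right) = -25957 + 2663 = -23294$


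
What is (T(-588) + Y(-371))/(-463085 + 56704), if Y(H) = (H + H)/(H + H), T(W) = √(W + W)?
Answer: -1/406381 - 14*I*√6/406381 ≈ -2.4607e-6 - 8.4386e-5*I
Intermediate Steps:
T(W) = √2*√W (T(W) = √(2*W) = √2*√W)
Y(H) = 1 (Y(H) = (2*H)/((2*H)) = (2*H)*(1/(2*H)) = 1)
(T(-588) + Y(-371))/(-463085 + 56704) = (√2*√(-588) + 1)/(-463085 + 56704) = (√2*(14*I*√3) + 1)/(-406381) = (14*I*√6 + 1)*(-1/406381) = (1 + 14*I*√6)*(-1/406381) = -1/406381 - 14*I*√6/406381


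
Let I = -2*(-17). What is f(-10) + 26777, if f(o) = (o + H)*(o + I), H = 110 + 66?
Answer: 30761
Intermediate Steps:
I = 34
H = 176
f(o) = (34 + o)*(176 + o) (f(o) = (o + 176)*(o + 34) = (176 + o)*(34 + o) = (34 + o)*(176 + o))
f(-10) + 26777 = (5984 + (-10)² + 210*(-10)) + 26777 = (5984 + 100 - 2100) + 26777 = 3984 + 26777 = 30761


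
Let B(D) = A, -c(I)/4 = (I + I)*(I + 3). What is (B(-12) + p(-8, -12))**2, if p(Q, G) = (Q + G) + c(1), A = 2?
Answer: 2500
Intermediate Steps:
c(I) = -8*I*(3 + I) (c(I) = -4*(I + I)*(I + 3) = -4*2*I*(3 + I) = -8*I*(3 + I))
B(D) = 2
p(Q, G) = -32 + G + Q (p(Q, G) = (Q + G) - 8*1*(3 + 1) = (G + Q) - 8*1*4 = (G + Q) - 32 = -32 + G + Q)
(B(-12) + p(-8, -12))**2 = (2 + (-32 - 12 - 8))**2 = (2 - 52)**2 = (-50)**2 = 2500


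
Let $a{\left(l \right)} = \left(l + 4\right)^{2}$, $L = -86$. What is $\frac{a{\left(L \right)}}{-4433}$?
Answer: $- \frac{6724}{4433} \approx -1.5168$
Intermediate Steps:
$a{\left(l \right)} = \left(4 + l\right)^{2}$
$\frac{a{\left(L \right)}}{-4433} = \frac{\left(4 - 86\right)^{2}}{-4433} = \left(-82\right)^{2} \left(- \frac{1}{4433}\right) = 6724 \left(- \frac{1}{4433}\right) = - \frac{6724}{4433}$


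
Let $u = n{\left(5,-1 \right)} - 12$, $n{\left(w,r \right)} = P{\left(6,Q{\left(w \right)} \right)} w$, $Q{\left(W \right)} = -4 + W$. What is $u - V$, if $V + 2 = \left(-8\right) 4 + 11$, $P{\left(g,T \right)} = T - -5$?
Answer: $41$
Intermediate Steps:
$P{\left(g,T \right)} = 5 + T$ ($P{\left(g,T \right)} = T + 5 = 5 + T$)
$n{\left(w,r \right)} = w \left(1 + w\right)$ ($n{\left(w,r \right)} = \left(5 + \left(-4 + w\right)\right) w = \left(1 + w\right) w = w \left(1 + w\right)$)
$V = -23$ ($V = -2 + \left(\left(-8\right) 4 + 11\right) = -2 + \left(-32 + 11\right) = -2 - 21 = -23$)
$u = 18$ ($u = 5 \left(1 + 5\right) - 12 = 5 \cdot 6 - 12 = 30 - 12 = 18$)
$u - V = 18 - -23 = 18 + 23 = 41$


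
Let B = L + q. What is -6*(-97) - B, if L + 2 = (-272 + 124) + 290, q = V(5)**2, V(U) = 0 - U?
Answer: 417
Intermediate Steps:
V(U) = -U
q = 25 (q = (-1*5)**2 = (-5)**2 = 25)
L = 140 (L = -2 + ((-272 + 124) + 290) = -2 + (-148 + 290) = -2 + 142 = 140)
B = 165 (B = 140 + 25 = 165)
-6*(-97) - B = -6*(-97) - 1*165 = 582 - 165 = 417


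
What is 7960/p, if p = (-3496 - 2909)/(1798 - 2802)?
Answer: 1598368/1281 ≈ 1247.8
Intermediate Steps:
p = 6405/1004 (p = -6405/(-1004) = -6405*(-1/1004) = 6405/1004 ≈ 6.3795)
7960/p = 7960/(6405/1004) = 7960*(1004/6405) = 1598368/1281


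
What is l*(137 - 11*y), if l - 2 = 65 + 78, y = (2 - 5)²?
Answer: 5510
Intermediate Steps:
y = 9 (y = (-3)² = 9)
l = 145 (l = 2 + (65 + 78) = 2 + 143 = 145)
l*(137 - 11*y) = 145*(137 - 11*9) = 145*(137 - 99) = 145*38 = 5510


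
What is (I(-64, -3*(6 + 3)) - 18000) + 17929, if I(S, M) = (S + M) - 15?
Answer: -177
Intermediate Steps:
I(S, M) = -15 + M + S (I(S, M) = (M + S) - 15 = -15 + M + S)
(I(-64, -3*(6 + 3)) - 18000) + 17929 = ((-15 - 3*(6 + 3) - 64) - 18000) + 17929 = ((-15 - 3*9 - 64) - 18000) + 17929 = ((-15 - 27 - 64) - 18000) + 17929 = (-106 - 18000) + 17929 = -18106 + 17929 = -177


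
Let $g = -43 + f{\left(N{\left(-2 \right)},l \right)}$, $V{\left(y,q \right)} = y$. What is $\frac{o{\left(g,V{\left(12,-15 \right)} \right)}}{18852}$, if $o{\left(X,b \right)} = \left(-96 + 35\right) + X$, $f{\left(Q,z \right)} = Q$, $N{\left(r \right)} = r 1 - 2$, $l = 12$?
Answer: $- \frac{9}{1571} \approx -0.0057288$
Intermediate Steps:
$N{\left(r \right)} = -2 + r$ ($N{\left(r \right)} = r - 2 = -2 + r$)
$g = -47$ ($g = -43 - 4 = -47$)
$o{\left(X,b \right)} = -61 + X$
$\frac{o{\left(g,V{\left(12,-15 \right)} \right)}}{18852} = \frac{-61 - 47}{18852} = \left(-108\right) \frac{1}{18852} = - \frac{9}{1571}$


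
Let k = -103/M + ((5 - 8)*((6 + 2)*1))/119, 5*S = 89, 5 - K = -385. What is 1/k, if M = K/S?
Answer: -232050/1137673 ≈ -0.20397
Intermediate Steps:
K = 390 (K = 5 - 1*(-385) = 5 + 385 = 390)
S = 89/5 (S = (1/5)*89 = 89/5 ≈ 17.800)
M = 1950/89 (M = 390/(89/5) = 390*(5/89) = 1950/89 ≈ 21.910)
k = -1137673/232050 (k = -103/1950/89 + ((5 - 8)*((6 + 2)*1))/119 = -103*89/1950 - 24*(1/119) = -9167/1950 - 3*8*(1/119) = -9167/1950 - 24*1/119 = -9167/1950 - 24/119 = -1137673/232050 ≈ -4.9027)
1/k = 1/(-1137673/232050) = -232050/1137673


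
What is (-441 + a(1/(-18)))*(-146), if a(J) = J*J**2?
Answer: 187749649/2916 ≈ 64386.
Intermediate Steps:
a(J) = J**3
(-441 + a(1/(-18)))*(-146) = (-441 + (1/(-18))**3)*(-146) = (-441 + (-1/18)**3)*(-146) = (-441 - 1/5832)*(-146) = -2571913/5832*(-146) = 187749649/2916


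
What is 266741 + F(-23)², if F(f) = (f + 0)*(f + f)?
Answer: 1386105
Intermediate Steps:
F(f) = 2*f² (F(f) = f*(2*f) = 2*f²)
266741 + F(-23)² = 266741 + (2*(-23)²)² = 266741 + (2*529)² = 266741 + 1058² = 266741 + 1119364 = 1386105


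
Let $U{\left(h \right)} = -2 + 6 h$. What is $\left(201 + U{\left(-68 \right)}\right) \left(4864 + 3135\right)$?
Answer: $-1671791$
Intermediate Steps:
$\left(201 + U{\left(-68 \right)}\right) \left(4864 + 3135\right) = \left(201 + \left(-2 + 6 \left(-68\right)\right)\right) \left(4864 + 3135\right) = \left(201 - 410\right) 7999 = \left(-209\right) 7999 = -1671791$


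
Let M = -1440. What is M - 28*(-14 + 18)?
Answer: -1552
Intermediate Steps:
M - 28*(-14 + 18) = -1440 - 28*(-14 + 18) = -1440 - 28*4 = -1440 - 112 = -1552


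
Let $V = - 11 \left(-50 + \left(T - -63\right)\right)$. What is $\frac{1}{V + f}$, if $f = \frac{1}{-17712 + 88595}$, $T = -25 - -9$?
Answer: $\frac{70883}{2339140} \approx 0.030303$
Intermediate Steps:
$T = -16$ ($T = -25 + 9 = -16$)
$f = \frac{1}{70883} \approx 1.4108 \cdot 10^{-5}$
$V = 33$ ($V = - 11 \left(-50 - -47\right) = - 11 \left(-50 + \left(-16 + 63\right)\right) = - 11 \left(-50 + 47\right) = \left(-11\right) \left(-3\right) = 33$)
$\frac{1}{V + f} = \frac{1}{33 + \frac{1}{70883}} = \frac{1}{\frac{2339140}{70883}} = \frac{70883}{2339140}$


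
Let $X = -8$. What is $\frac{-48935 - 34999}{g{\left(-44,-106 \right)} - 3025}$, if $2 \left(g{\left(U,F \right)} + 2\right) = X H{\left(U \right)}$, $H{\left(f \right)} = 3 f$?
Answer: $\frac{27978}{833} \approx 33.587$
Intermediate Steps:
$g{\left(U,F \right)} = -2 - 12 U$ ($g{\left(U,F \right)} = -2 + \frac{\left(-8\right) 3 U}{2} = -2 + \frac{\left(-24\right) U}{2} = -2 - 12 U$)
$\frac{-48935 - 34999}{g{\left(-44,-106 \right)} - 3025} = \frac{-48935 - 34999}{\left(-2 - -528\right) - 3025} = - \frac{83934}{\left(-2 + 528\right) - 3025} = - \frac{83934}{526 - 3025} = - \frac{83934}{-2499} = \left(-83934\right) \left(- \frac{1}{2499}\right) = \frac{27978}{833}$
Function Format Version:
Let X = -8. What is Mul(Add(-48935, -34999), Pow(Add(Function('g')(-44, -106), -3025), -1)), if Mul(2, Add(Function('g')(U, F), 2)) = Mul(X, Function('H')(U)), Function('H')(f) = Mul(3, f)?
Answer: Rational(27978, 833) ≈ 33.587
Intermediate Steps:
Function('g')(U, F) = Add(-2, Mul(-12, U)) (Function('g')(U, F) = Add(-2, Mul(Rational(1, 2), Mul(-8, Mul(3, U)))) = Add(-2, Mul(Rational(1, 2), Mul(-24, U))) = Add(-2, Mul(-12, U)))
Mul(Add(-48935, -34999), Pow(Add(Function('g')(-44, -106), -3025), -1)) = Mul(Add(-48935, -34999), Pow(Add(Add(-2, Mul(-12, -44)), -3025), -1)) = Mul(-83934, Pow(Add(Add(-2, 528), -3025), -1)) = Mul(-83934, Pow(Add(526, -3025), -1)) = Mul(-83934, Pow(-2499, -1)) = Mul(-83934, Rational(-1, 2499)) = Rational(27978, 833)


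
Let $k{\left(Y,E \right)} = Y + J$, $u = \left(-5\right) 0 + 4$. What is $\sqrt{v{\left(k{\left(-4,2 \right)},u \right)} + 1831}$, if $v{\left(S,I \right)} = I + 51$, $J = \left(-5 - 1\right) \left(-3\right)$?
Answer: $\sqrt{1886} \approx 43.428$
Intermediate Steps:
$u = 4$ ($u = 0 + 4 = 4$)
$J = 18$ ($J = \left(-6\right) \left(-3\right) = 18$)
$k{\left(Y,E \right)} = 18 + Y$ ($k{\left(Y,E \right)} = Y + 18 = 18 + Y$)
$v{\left(S,I \right)} = 51 + I$
$\sqrt{v{\left(k{\left(-4,2 \right)},u \right)} + 1831} = \sqrt{\left(51 + 4\right) + 1831} = \sqrt{55 + 1831} = \sqrt{1886}$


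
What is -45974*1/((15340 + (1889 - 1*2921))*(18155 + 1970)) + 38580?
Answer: 5554526542013/143974250 ≈ 38580.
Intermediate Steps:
-45974*1/((15340 + (1889 - 1*2921))*(18155 + 1970)) + 38580 = -45974*1/(20125*(15340 + (1889 - 2921))) + 38580 = -45974*1/(20125*(15340 - 1032)) + 38580 = -45974/(20125*14308) + 38580 = -45974/287948500 + 38580 = -45974*1/287948500 + 38580 = -22987/143974250 + 38580 = 5554526542013/143974250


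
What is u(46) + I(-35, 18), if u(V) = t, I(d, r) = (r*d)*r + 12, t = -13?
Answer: -11341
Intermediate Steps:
I(d, r) = 12 + d*r² (I(d, r) = (d*r)*r + 12 = d*r² + 12 = 12 + d*r²)
u(V) = -13
u(46) + I(-35, 18) = -13 + (12 - 35*18²) = -13 + (12 - 35*324) = -13 + (12 - 11340) = -13 - 11328 = -11341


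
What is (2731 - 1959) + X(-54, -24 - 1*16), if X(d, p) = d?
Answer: 718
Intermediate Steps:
(2731 - 1959) + X(-54, -24 - 1*16) = (2731 - 1959) - 54 = 772 - 54 = 718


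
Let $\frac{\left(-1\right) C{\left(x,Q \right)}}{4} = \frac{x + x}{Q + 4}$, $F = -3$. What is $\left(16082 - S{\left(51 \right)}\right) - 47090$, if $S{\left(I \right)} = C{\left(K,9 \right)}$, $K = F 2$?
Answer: $- \frac{403152}{13} \approx -31012.0$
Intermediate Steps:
$K = -6$ ($K = \left(-3\right) 2 = -6$)
$C{\left(x,Q \right)} = - \frac{8 x}{4 + Q}$ ($C{\left(x,Q \right)} = - 4 \frac{x + x}{Q + 4} = - 4 \frac{2 x}{4 + Q} = - \frac{8 x}{4 + Q}$)
$S{\left(I \right)} = \frac{48}{13}$ ($S{\left(I \right)} = \left(-8\right) \left(-6\right) \frac{1}{4 + 9} = \left(-8\right) \left(-6\right) \frac{1}{13} = \frac{48}{13}$)
$\left(16082 - S{\left(51 \right)}\right) - 47090 = \left(16082 - \frac{48}{13}\right) - 47090 = \frac{209018}{13} - 47090 = - \frac{403152}{13}$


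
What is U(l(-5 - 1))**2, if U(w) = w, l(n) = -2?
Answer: 4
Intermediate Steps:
U(l(-5 - 1))**2 = (-2)**2 = 4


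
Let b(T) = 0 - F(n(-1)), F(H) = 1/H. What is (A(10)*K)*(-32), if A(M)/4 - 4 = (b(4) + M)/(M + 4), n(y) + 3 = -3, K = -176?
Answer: 2235904/21 ≈ 1.0647e+5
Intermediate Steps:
n(y) = -6 (n(y) = -3 - 3 = -6)
b(T) = 1/6 (b(T) = 0 - 1/(-6) = 0 - 1*(-1/6) = 0 + 1/6 = 1/6)
A(M) = 16 + 4*(1/6 + M)/(4 + M) (A(M) = 16 + 4*((1/6 + M)/(M + 4)) = 16 + 4*((1/6 + M)/(4 + M)) = 16 + 4*(1/6 + M)/(4 + M))
(A(10)*K)*(-32) = ((2*(97 + 30*10)/(3*(4 + 10)))*(-176))*(-32) = (((2/3)*(97 + 300)/14)*(-176))*(-32) = (((2/3)*(1/14)*397)*(-176))*(-32) = ((397/21)*(-176))*(-32) = -69872/21*(-32) = 2235904/21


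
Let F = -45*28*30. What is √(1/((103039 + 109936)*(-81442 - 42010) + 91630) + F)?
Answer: I*√59252093221928436039270/1252004670 ≈ 194.42*I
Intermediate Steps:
F = -37800 (F = -1260*30 = -37800)
√(1/((103039 + 109936)*(-81442 - 42010) + 91630) + F) = √(1/((103039 + 109936)*(-81442 - 42010) + 91630) - 37800) = √(1/(212975*(-123452) + 91630) - 37800) = √(1/(-26292189700 + 91630) - 37800) = √(1/(-26292098070) - 37800) = √(-1/26292098070 - 37800) = √(-993841307046001/26292098070) = I*√59252093221928436039270/1252004670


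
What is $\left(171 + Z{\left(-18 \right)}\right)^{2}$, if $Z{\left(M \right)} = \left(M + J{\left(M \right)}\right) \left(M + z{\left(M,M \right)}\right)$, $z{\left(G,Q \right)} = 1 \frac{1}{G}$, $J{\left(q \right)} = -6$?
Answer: $\frac{3286969}{9} \approx 3.6522 \cdot 10^{5}$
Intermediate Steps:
$z{\left(G,Q \right)} = \frac{1}{G}$
$Z{\left(M \right)} = \left(-6 + M\right) \left(M + \frac{1}{M}\right)$ ($Z{\left(M \right)} = \left(M - 6\right) \left(M + \frac{1}{M}\right) = \left(-6 + M\right) \left(M + \frac{1}{M}\right)$)
$\left(171 + Z{\left(-18 \right)}\right)^{2} = \left(171 + \left(1 + \left(-18\right)^{2} - -108 - \frac{6}{-18}\right)\right)^{2} = \left(171 + \left(1 + 324 + 108 - - \frac{1}{3}\right)\right)^{2} = \left(171 + \left(1 + 324 + 108 + \frac{1}{3}\right)\right)^{2} = \left(171 + \frac{1300}{3}\right)^{2} = \left(\frac{1813}{3}\right)^{2} = \frac{3286969}{9}$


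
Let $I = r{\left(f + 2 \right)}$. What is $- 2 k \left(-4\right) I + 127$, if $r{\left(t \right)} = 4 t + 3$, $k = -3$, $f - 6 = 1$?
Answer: $-809$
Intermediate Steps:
$f = 7$ ($f = 6 + 1 = 7$)
$r{\left(t \right)} = 3 + 4 t$
$I = 39$ ($I = 3 + 4 \left(7 + 2\right) = 3 + 4 \cdot 9 = 3 + 36 = 39$)
$- 2 k \left(-4\right) I + 127 = \left(-2\right) \left(-3\right) \left(-4\right) 39 + 127 = 6 \left(-4\right) 39 + 127 = \left(-24\right) 39 + 127 = -936 + 127 = -809$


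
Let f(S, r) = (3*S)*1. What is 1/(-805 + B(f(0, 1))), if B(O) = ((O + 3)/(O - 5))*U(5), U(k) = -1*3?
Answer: -5/4016 ≈ -0.0012450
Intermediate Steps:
U(k) = -3
f(S, r) = 3*S
B(O) = -3*(3 + O)/(-5 + O) (B(O) = ((O + 3)/(O - 5))*(-3) = ((3 + O)/(-5 + O))*(-3) = -3*(3 + O)/(-5 + O))
1/(-805 + B(f(0, 1))) = 1/(-805 + 3*(-3 - 3*0)/(-5 + 3*0)) = 1/(-805 + 3*(-3 - 1*0)/(-5 + 0)) = 1/(-805 + 3*(-3 + 0)/(-5)) = 1/(-805 + 3*(-⅕)*(-3)) = 1/(-805 + 9/5) = 1/(-4016/5) = -5/4016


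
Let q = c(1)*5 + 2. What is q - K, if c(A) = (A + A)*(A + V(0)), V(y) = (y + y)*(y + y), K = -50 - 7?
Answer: 69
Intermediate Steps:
K = -57
V(y) = 4*y² (V(y) = (2*y)*(2*y) = 4*y²)
c(A) = 2*A² (c(A) = (A + A)*(A + 4*0²) = (2*A)*(A + 4*0) = (2*A)*(A + 0) = (2*A)*A = 2*A²)
q = 12 (q = (2*1²)*5 + 2 = (2*1)*5 + 2 = 2*5 + 2 = 10 + 2 = 12)
q - K = 12 - 1*(-57) = 12 + 57 = 69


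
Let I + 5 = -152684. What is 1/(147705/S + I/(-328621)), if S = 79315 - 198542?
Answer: -39180495967/30334313402 ≈ -1.2916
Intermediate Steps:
I = -152689 (I = -5 - 152684 = -152689)
S = -119227
1/(147705/S + I/(-328621)) = 1/(147705/(-119227) - 152689/(-328621)) = 1/(147705*(-1/119227) - 152689*(-1/328621)) = 1/(-147705/119227 + 152689/328621) = 1/(-30334313402/39180495967) = -39180495967/30334313402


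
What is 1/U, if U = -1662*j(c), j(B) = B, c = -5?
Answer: 1/8310 ≈ 0.00012034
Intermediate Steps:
U = 8310 (U = -1662*(-5) = 8310)
1/U = 1/8310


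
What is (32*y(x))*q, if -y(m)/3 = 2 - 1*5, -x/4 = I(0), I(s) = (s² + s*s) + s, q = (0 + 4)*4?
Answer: 4608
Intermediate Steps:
q = 16 (q = 4*4 = 16)
I(s) = s + 2*s² (I(s) = (s² + s²) + s = 2*s² + s = s + 2*s²)
x = 0 (x = -0*(1 + 2*0) = -0*(1 + 0) = -0 = -4*0 = 0)
y(m) = 9 (y(m) = -3*(2 - 1*5) = -3*(2 - 5) = -3*(-3) = 9)
(32*y(x))*q = (32*9)*16 = 288*16 = 4608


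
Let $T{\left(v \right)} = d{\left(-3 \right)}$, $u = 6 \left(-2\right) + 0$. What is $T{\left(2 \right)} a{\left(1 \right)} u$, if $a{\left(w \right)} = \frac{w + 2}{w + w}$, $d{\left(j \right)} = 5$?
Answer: $-90$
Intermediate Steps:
$a{\left(w \right)} = \frac{2 + w}{2 w}$
$u = -12$ ($u = -12 + 0 = -12$)
$T{\left(v \right)} = 5$
$T{\left(2 \right)} a{\left(1 \right)} u = 5 \frac{2 + 1}{2 \cdot 1} \left(-12\right) = 5 \cdot \frac{1}{2} \cdot 1 \cdot 3 \left(-12\right) = 5 \cdot \frac{3}{2} \left(-12\right) = \frac{15}{2} \left(-12\right) = -90$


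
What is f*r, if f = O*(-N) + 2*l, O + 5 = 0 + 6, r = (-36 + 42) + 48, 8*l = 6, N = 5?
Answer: -189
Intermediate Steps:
l = ¾ (l = (⅛)*6 = ¾ ≈ 0.75000)
r = 54 (r = 6 + 48 = 54)
O = 1 (O = -5 + (0 + 6) = -5 + 6 = 1)
f = -7/2 (f = 1*(-1*5) + 2*(¾) = 1*(-5) + 3/2 = -5 + 3/2 = -7/2 ≈ -3.5000)
f*r = -7/2*54 = -189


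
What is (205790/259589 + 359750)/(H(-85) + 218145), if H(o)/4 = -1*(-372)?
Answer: 31129116180/19004770279 ≈ 1.6380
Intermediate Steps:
H(o) = 1488 (H(o) = 4*(-1*(-372)) = 4*372 = 1488)
(205790/259589 + 359750)/(H(-85) + 218145) = (205790/259589 + 359750)/(1488 + 218145) = (205790*(1/259589) + 359750)/219633 = (205790/259589 + 359750)*(1/219633) = (93387348540/259589)*(1/219633) = 31129116180/19004770279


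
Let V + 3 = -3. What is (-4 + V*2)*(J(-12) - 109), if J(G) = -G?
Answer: 1552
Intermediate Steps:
V = -6 (V = -3 - 3 = -6)
(-4 + V*2)*(J(-12) - 109) = (-4 - 6*2)*(-1*(-12) - 109) = (-4 - 12)*(12 - 109) = -16*(-97) = 1552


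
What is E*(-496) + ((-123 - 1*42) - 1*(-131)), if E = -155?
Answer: 76846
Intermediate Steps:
E*(-496) + ((-123 - 1*42) - 1*(-131)) = -155*(-496) + ((-123 - 1*42) - 1*(-131)) = 76880 + ((-123 - 42) + 131) = 76880 + (-165 + 131) = 76880 - 34 = 76846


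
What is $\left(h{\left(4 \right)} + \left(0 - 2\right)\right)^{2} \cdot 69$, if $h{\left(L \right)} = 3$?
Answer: $69$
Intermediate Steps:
$\left(h{\left(4 \right)} + \left(0 - 2\right)\right)^{2} \cdot 69 = \left(3 + \left(0 - 2\right)\right)^{2} \cdot 69 = \left(3 - 2\right)^{2} \cdot 69 = 1^{2} \cdot 69 = 1 \cdot 69 = 69$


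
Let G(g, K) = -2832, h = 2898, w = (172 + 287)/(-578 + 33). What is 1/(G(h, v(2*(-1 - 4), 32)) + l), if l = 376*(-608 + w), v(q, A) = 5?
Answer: -545/126307384 ≈ -4.3149e-6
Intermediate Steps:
w = -459/545 (w = 459/(-545) = 459*(-1/545) = -459/545 ≈ -0.84220)
l = -124763944/545 (l = 376*(-608 - 459/545) = 376*(-331819/545) = -124763944/545 ≈ -2.2892e+5)
1/(G(h, v(2*(-1 - 4), 32)) + l) = 1/(-2832 - 124763944/545) = 1/(-126307384/545) = -545/126307384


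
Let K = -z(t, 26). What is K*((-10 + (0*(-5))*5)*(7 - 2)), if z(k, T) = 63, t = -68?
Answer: 3150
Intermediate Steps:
K = -63 (K = -1*63 = -63)
K*((-10 + (0*(-5))*5)*(7 - 2)) = -63*(-10 + (0*(-5))*5)*(7 - 2) = -63*(-10 + 0*5)*5 = -63*(-10 + 0)*5 = -(-630)*5 = -63*(-50) = 3150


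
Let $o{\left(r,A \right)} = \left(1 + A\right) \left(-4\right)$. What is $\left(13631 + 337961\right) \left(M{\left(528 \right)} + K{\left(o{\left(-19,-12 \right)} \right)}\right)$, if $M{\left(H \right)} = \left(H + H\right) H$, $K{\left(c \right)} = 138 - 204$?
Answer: $196013243184$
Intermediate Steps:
$o{\left(r,A \right)} = -4 - 4 A$
$K{\left(c \right)} = -66$
$M{\left(H \right)} = 2 H^{2}$ ($M{\left(H \right)} = 2 H H = 2 H^{2}$)
$\left(13631 + 337961\right) \left(M{\left(528 \right)} + K{\left(o{\left(-19,-12 \right)} \right)}\right) = \left(13631 + 337961\right) \left(2 \cdot 528^{2} - 66\right) = 351592 \left(2 \cdot 278784 - 66\right) = 351592 \left(557568 - 66\right) = 351592 \cdot 557502 = 196013243184$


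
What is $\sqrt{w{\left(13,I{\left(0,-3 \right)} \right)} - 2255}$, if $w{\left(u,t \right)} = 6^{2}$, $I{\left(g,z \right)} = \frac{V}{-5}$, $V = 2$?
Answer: $i \sqrt{2219} \approx 47.106 i$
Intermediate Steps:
$I{\left(g,z \right)} = - \frac{2}{5}$ ($I{\left(g,z \right)} = \frac{2}{-5} = 2 \left(- \frac{1}{5}\right) = - \frac{2}{5}$)
$w{\left(u,t \right)} = 36$
$\sqrt{w{\left(13,I{\left(0,-3 \right)} \right)} - 2255} = \sqrt{36 - 2255} = \sqrt{-2219} = i \sqrt{2219}$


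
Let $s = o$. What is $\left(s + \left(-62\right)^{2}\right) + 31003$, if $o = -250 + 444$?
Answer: $35041$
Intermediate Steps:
$o = 194$
$s = 194$
$\left(s + \left(-62\right)^{2}\right) + 31003 = \left(194 + \left(-62\right)^{2}\right) + 31003 = \left(194 + 3844\right) + 31003 = 4038 + 31003 = 35041$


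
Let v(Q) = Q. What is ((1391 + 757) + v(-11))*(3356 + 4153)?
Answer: 16046733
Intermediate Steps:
((1391 + 757) + v(-11))*(3356 + 4153) = ((1391 + 757) - 11)*(3356 + 4153) = (2148 - 11)*7509 = 2137*7509 = 16046733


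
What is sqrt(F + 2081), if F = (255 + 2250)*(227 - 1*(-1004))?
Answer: 2*sqrt(771434) ≈ 1756.6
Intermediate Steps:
F = 3083655 (F = 2505*(227 + 1004) = 2505*1231 = 3083655)
sqrt(F + 2081) = sqrt(3083655 + 2081) = sqrt(3085736) = 2*sqrt(771434)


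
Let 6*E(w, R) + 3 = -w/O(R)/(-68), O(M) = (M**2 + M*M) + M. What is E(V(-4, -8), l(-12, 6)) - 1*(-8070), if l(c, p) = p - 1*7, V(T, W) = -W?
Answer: 823091/102 ≈ 8069.5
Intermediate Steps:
O(M) = M + 2*M**2 (O(M) = (M**2 + M**2) + M = 2*M**2 + M = M + 2*M**2)
l(c, p) = -7 + p (l(c, p) = p - 7 = -7 + p)
E(w, R) = -1/2 + w/(408*R*(1 + 2*R)) (E(w, R) = -1/2 + (-w/((R*(1 + 2*R)))/(-68))/6 = -1/2 + (-w*(1/(R*(1 + 2*R)))*(-1)/68)/6 = -1/2 + (-w/(R*(1 + 2*R))*(-1)/68)/6 = -1/2 + (-(-1)*w/(68*R*(1 + 2*R)))/6 = -1/2 + (w/(68*R*(1 + 2*R)))/6 = -1/2 + w/(408*R*(1 + 2*R)))
E(V(-4, -8), l(-12, 6)) - 1*(-8070) = (-1*(-8) - 204*(-7 + 6)*(1 + 2*(-7 + 6)))/(408*(-7 + 6)*(1 + 2*(-7 + 6))) - 1*(-8070) = (1/408)*(8 - 204*(-1)*(1 + 2*(-1)))/(-1*(1 + 2*(-1))) + 8070 = (1/408)*(-1)*(8 - 204*(-1)*(1 - 2))/(1 - 2) + 8070 = (1/408)*(-1)*(8 - 204*(-1)*(-1))/(-1) + 8070 = (1/408)*(-1)*(-1)*(8 - 204) + 8070 = (1/408)*(-1)*(-1)*(-196) + 8070 = -49/102 + 8070 = 823091/102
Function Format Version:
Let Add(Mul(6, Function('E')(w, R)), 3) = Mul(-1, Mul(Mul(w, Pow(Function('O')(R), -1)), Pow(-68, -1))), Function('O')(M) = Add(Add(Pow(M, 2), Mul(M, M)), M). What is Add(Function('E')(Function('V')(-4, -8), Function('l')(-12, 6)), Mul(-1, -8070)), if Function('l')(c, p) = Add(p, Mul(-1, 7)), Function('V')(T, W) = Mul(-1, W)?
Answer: Rational(823091, 102) ≈ 8069.5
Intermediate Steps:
Function('O')(M) = Add(M, Mul(2, Pow(M, 2))) (Function('O')(M) = Add(Add(Pow(M, 2), Pow(M, 2)), M) = Add(Mul(2, Pow(M, 2)), M) = Add(M, Mul(2, Pow(M, 2))))
Function('l')(c, p) = Add(-7, p) (Function('l')(c, p) = Add(p, -7) = Add(-7, p))
Function('E')(w, R) = Add(Rational(-1, 2), Mul(Rational(1, 408), w, Pow(R, -1), Pow(Add(1, Mul(2, R)), -1))) (Function('E')(w, R) = Add(Rational(-1, 2), Mul(Rational(1, 6), Mul(-1, Mul(Mul(w, Pow(Mul(R, Add(1, Mul(2, R))), -1)), Pow(-68, -1))))) = Add(Rational(-1, 2), Mul(Rational(1, 6), Mul(-1, Mul(Mul(w, Mul(Pow(R, -1), Pow(Add(1, Mul(2, R)), -1))), Rational(-1, 68))))) = Add(Rational(-1, 2), Mul(Rational(1, 6), Mul(-1, Mul(Mul(w, Pow(R, -1), Pow(Add(1, Mul(2, R)), -1)), Rational(-1, 68))))) = Add(Rational(-1, 2), Mul(Rational(1, 6), Mul(-1, Mul(Rational(-1, 68), w, Pow(R, -1), Pow(Add(1, Mul(2, R)), -1))))) = Add(Rational(-1, 2), Mul(Rational(1, 6), Mul(Rational(1, 68), w, Pow(R, -1), Pow(Add(1, Mul(2, R)), -1)))) = Add(Rational(-1, 2), Mul(Rational(1, 408), w, Pow(R, -1), Pow(Add(1, Mul(2, R)), -1))))
Add(Function('E')(Function('V')(-4, -8), Function('l')(-12, 6)), Mul(-1, -8070)) = Add(Mul(Rational(1, 408), Pow(Add(-7, 6), -1), Pow(Add(1, Mul(2, Add(-7, 6))), -1), Add(Mul(-1, -8), Mul(-204, Add(-7, 6), Add(1, Mul(2, Add(-7, 6)))))), Mul(-1, -8070)) = Add(Mul(Rational(1, 408), Pow(-1, -1), Pow(Add(1, Mul(2, -1)), -1), Add(8, Mul(-204, -1, Add(1, Mul(2, -1))))), 8070) = Add(Mul(Rational(1, 408), -1, Pow(Add(1, -2), -1), Add(8, Mul(-204, -1, Add(1, -2)))), 8070) = Add(Mul(Rational(1, 408), -1, Pow(-1, -1), Add(8, Mul(-204, -1, -1))), 8070) = Add(Mul(Rational(1, 408), -1, -1, Add(8, -204)), 8070) = Add(Mul(Rational(1, 408), -1, -1, -196), 8070) = Add(Rational(-49, 102), 8070) = Rational(823091, 102)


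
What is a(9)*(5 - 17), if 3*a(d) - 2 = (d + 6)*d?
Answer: -548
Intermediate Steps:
a(d) = 2/3 + d*(6 + d)/3 (a(d) = 2/3 + ((d + 6)*d)/3 = 2/3 + ((6 + d)*d)/3 = 2/3 + (d*(6 + d))/3 = 2/3 + d*(6 + d)/3)
a(9)*(5 - 17) = (2/3 + 2*9 + (1/3)*9**2)*(5 - 17) = (2/3 + 18 + (1/3)*81)*(-12) = (2/3 + 18 + 27)*(-12) = (137/3)*(-12) = -548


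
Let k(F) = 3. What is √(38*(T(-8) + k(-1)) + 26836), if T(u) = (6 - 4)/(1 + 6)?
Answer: √1321082/7 ≈ 164.20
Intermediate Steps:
T(u) = 2/7
√(38*(T(-8) + k(-1)) + 26836) = √(38*(2/7 + 3) + 26836) = √(38*(23/7) + 26836) = √(874/7 + 26836) = √(188726/7) = √1321082/7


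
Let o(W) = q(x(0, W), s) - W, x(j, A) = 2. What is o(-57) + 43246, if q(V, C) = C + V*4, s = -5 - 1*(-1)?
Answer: 43307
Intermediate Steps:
s = -4 (s = -5 + 1 = -4)
q(V, C) = C + 4*V
o(W) = 4 - W (o(W) = (-4 + 4*2) - W = (-4 + 8) - W = 4 - W)
o(-57) + 43246 = (4 - 1*(-57)) + 43246 = (4 + 57) + 43246 = 61 + 43246 = 43307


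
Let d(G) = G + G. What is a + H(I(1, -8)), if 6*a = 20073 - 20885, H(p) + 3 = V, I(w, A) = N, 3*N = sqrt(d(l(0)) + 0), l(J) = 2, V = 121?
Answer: -52/3 ≈ -17.333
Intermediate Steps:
d(G) = 2*G
N = 2/3 (N = sqrt(2*2 + 0)/3 = sqrt(4 + 0)/3 = sqrt(4)/3 = (1/3)*2 = 2/3 ≈ 0.66667)
I(w, A) = 2/3
H(p) = 118 (H(p) = -3 + 121 = 118)
a = -406/3 (a = (20073 - 20885)/6 = (1/6)*(-812) = -406/3 ≈ -135.33)
a + H(I(1, -8)) = -406/3 + 118 = -52/3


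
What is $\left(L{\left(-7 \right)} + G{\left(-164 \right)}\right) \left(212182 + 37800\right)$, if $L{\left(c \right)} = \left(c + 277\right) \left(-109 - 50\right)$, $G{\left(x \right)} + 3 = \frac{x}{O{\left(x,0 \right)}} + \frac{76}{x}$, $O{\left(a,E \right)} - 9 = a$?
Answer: $- \frac{68203947962152}{6355} \approx -1.0732 \cdot 10^{10}$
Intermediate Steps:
$O{\left(a,E \right)} = 9 + a$
$G{\left(x \right)} = -3 + \frac{76}{x} + \frac{x}{9 + x}$ ($G{\left(x \right)} = -3 + \left(\frac{x}{9 + x} + \frac{76}{x}\right) = -3 + \left(\frac{76}{x} + \frac{x}{9 + x}\right) = -3 + \frac{76}{x} + \frac{x}{9 + x}$)
$L{\left(c \right)} = -44043 - 159 c$ ($L{\left(c \right)} = \left(277 + c\right) \left(-159\right) = -44043 - 159 c$)
$\left(L{\left(-7 \right)} + G{\left(-164 \right)}\right) \left(212182 + 37800\right) = \left(\left(-44043 - -1113\right) + \frac{684 - 2 \left(-164\right)^{2} + 49 \left(-164\right)}{\left(-164\right) \left(9 - 164\right)}\right) \left(212182 + 37800\right) = \left(\left(-44043 + 1113\right) - \frac{684 - 53792 - 8036}{164 \left(-155\right)}\right) 249982 = \left(-42930 - - \frac{684 - 53792 - 8036}{25420}\right) 249982 = \left(-42930 - \left(- \frac{1}{25420}\right) \left(-61144\right)\right) 249982 = \left(-42930 - \frac{15286}{6355}\right) 249982 = \left(- \frac{272835436}{6355}\right) 249982 = - \frac{68203947962152}{6355}$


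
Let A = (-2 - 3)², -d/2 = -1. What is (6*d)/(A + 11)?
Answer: ⅓ ≈ 0.33333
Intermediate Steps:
d = 2 (d = -2*(-1) = 2)
A = 25 (A = (-5)² = 25)
(6*d)/(A + 11) = (6*2)/(25 + 11) = 12/36 = 12*(1/36) = ⅓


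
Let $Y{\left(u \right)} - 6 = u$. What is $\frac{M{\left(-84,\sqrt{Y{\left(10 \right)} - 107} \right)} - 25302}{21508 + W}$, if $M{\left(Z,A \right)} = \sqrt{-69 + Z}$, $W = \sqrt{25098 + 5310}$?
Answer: $- \frac{68024427}{57820457} + \frac{12651 \sqrt{7602}}{115640914} - \frac{3 i \sqrt{129234}}{231281828} + \frac{16131 i \sqrt{17}}{115640914} \approx -1.1669 + 0.00057048 i$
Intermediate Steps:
$Y{\left(u \right)} = 6 + u$
$W = 2 \sqrt{7602}$ ($W = \sqrt{30408} = 2 \sqrt{7602} \approx 174.38$)
$\frac{M{\left(-84,\sqrt{Y{\left(10 \right)} - 107} \right)} - 25302}{21508 + W} = \frac{\sqrt{-69 - 84} - 25302}{21508 + 2 \sqrt{7602}} = \frac{\sqrt{-153} - 25302}{21508 + 2 \sqrt{7602}} = \frac{3 i \sqrt{17} - 25302}{21508 + 2 \sqrt{7602}} = \frac{-25302 + 3 i \sqrt{17}}{21508 + 2 \sqrt{7602}}$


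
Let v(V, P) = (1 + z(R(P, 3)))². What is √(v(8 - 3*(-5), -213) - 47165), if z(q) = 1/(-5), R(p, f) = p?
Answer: I*√1179109/5 ≈ 217.17*I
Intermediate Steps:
z(q) = -⅕
v(V, P) = 16/25 (v(V, P) = (1 - ⅕)² = (⅘)² = 16/25)
√(v(8 - 3*(-5), -213) - 47165) = √(16/25 - 47165) = √(-1179109/25) = I*√1179109/5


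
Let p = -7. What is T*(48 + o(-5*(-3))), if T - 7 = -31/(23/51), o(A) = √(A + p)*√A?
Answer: -68160/23 - 2840*√30/23 ≈ -3639.8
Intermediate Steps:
o(A) = √A*√(-7 + A) (o(A) = √(A - 7)*√A = √(-7 + A)*√A = √A*√(-7 + A))
T = -1420/23 (T = 7 - 31/(23/51) = 7 - 31/(23*(1/51)) = 7 - 31/23/51 = 7 - 31*51/23 = 7 - 1581/23 = -1420/23 ≈ -61.739)
T*(48 + o(-5*(-3))) = -1420*(48 + √(-5*(-3))*√(-7 - 5*(-3)))/23 = -1420*(48 + √15*√(-7 + 15))/23 = -1420*(48 + √15*√8)/23 = -1420*(48 + √15*(2*√2))/23 = -1420*(48 + 2*√30)/23 = -68160/23 - 2840*√30/23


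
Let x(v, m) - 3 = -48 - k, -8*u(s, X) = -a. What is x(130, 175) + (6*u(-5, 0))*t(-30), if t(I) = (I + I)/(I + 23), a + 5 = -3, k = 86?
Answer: -1277/7 ≈ -182.43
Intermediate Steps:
a = -8 (a = -5 - 3 = -8)
u(s, X) = -1 (u(s, X) = -(-1)*(-8)/8 = -⅛*8 = -1)
x(v, m) = -131 (x(v, m) = 3 + (-48 - 1*86) = 3 + (-48 - 86) = 3 - 134 = -131)
t(I) = 2*I/(23 + I) (t(I) = (2*I)/(23 + I) = 2*I/(23 + I))
x(130, 175) + (6*u(-5, 0))*t(-30) = -131 + (6*(-1))*(2*(-30)/(23 - 30)) = -131 - 12*(-30)/(-7) = -131 - 12*(-30)*(-1)/7 = -131 - 6*60/7 = -131 - 360/7 = -1277/7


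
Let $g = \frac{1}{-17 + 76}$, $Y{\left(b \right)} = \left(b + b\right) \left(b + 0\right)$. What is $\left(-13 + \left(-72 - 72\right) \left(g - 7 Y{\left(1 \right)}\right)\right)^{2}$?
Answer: $\frac{13931789089}{3481} \approx 4.0022 \cdot 10^{6}$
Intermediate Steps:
$Y{\left(b \right)} = 2 b^{2}$ ($Y{\left(b \right)} = 2 b b = 2 b^{2}$)
$g = \frac{1}{59} \approx 0.016949$
$\left(-13 + \left(-72 - 72\right) \left(g - 7 Y{\left(1 \right)}\right)\right)^{2} = \left(-13 + \left(-72 - 72\right) \left(\frac{1}{59} - 7 \cdot 2 \cdot 1^{2}\right)\right)^{2} = \left(-13 - 144 \left(\frac{1}{59} - 7 \cdot 2 \cdot 1\right)\right)^{2} = \left(-13 - 144 \left(\frac{1}{59} - 14\right)\right)^{2} = \left(-13 - - \frac{118800}{59}\right)^{2} = \left(-13 + \frac{118800}{59}\right)^{2} = \left(\frac{118033}{59}\right)^{2} = \frac{13931789089}{3481}$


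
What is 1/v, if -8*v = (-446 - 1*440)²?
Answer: -2/196249 ≈ -1.0191e-5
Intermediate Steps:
v = -196249/2 (v = -(-446 - 1*440)²/8 = -(-446 - 440)²/8 = -⅛*(-886)² = -⅛*784996 = -196249/2 ≈ -98125.)
1/v = 1/(-196249/2) = -2/196249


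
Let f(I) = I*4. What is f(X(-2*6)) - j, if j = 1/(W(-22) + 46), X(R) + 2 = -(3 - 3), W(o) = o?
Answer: -193/24 ≈ -8.0417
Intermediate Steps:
X(R) = -2 (X(R) = -2 - (3 - 3) = -2 - 1*0 = -2 + 0 = -2)
f(I) = 4*I
j = 1/24 (j = 1/(-22 + 46) = 1/24 ≈ 0.041667)
f(X(-2*6)) - j = 4*(-2) - 1*1/24 = -8 - 1/24 = -193/24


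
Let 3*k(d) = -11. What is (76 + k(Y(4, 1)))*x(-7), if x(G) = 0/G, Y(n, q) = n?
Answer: 0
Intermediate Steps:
x(G) = 0
k(d) = -11/3 (k(d) = (⅓)*(-11) = -11/3)
(76 + k(Y(4, 1)))*x(-7) = (76 - 11/3)*0 = (217/3)*0 = 0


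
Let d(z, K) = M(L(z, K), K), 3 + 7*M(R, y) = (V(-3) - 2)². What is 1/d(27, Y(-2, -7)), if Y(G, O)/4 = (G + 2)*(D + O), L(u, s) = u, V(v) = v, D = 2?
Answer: 7/22 ≈ 0.31818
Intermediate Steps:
Y(G, O) = 4*(2 + G)*(2 + O) (Y(G, O) = 4*((G + 2)*(2 + O)) = 4*((2 + G)*(2 + O)) = 4*(2 + G)*(2 + O))
M(R, y) = 22/7 (M(R, y) = -3/7 + (-3 - 2)²/7 = -3/7 + (⅐)*(-5)² = -3/7 + (⅐)*25 = -3/7 + 25/7 = 22/7)
d(z, K) = 22/7
1/d(27, Y(-2, -7)) = 1/(22/7) = 7/22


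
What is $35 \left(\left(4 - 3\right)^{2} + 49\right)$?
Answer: $1750$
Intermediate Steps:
$35 \left(\left(4 - 3\right)^{2} + 49\right) = 35 \left(1^{2} + 49\right) = 35 \left(1 + 49\right) = 35 \cdot 50 = 1750$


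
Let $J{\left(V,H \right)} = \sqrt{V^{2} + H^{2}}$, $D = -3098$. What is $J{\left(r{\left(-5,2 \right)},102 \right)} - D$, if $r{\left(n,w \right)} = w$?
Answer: $3098 + 2 \sqrt{2602} \approx 3200.0$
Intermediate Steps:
$J{\left(V,H \right)} = \sqrt{H^{2} + V^{2}}$
$J{\left(r{\left(-5,2 \right)},102 \right)} - D = \sqrt{102^{2} + 2^{2}} - -3098 = \sqrt{10404 + 4} + 3098 = \sqrt{10408} + 3098 = 2 \sqrt{2602} + 3098 = 3098 + 2 \sqrt{2602}$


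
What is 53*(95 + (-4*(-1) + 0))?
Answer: 5247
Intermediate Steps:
53*(95 + (-4*(-1) + 0)) = 53*(95 + (4 + 0)) = 53*(95 + 4) = 53*99 = 5247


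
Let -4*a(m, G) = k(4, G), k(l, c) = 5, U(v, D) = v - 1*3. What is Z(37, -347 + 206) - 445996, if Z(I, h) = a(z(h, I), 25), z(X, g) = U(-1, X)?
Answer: -1783989/4 ≈ -4.4600e+5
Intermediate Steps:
U(v, D) = -3 + v (U(v, D) = v - 3 = -3 + v)
z(X, g) = -4 (z(X, g) = -3 - 1 = -4)
a(m, G) = -5/4 (a(m, G) = -¼*5 = -5/4)
Z(I, h) = -5/4
Z(37, -347 + 206) - 445996 = -5/4 - 445996 = -1783989/4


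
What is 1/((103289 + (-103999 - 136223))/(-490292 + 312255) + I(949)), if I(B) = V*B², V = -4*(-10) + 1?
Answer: 178037/6573952446650 ≈ 2.7082e-8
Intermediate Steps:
V = 41 (V = 40 + 1 = 41)
I(B) = 41*B²
1/((103289 + (-103999 - 136223))/(-490292 + 312255) + I(949)) = 1/((103289 + (-103999 - 136223))/(-490292 + 312255) + 41*949²) = 1/((103289 - 240222)/(-178037) + 41*900601) = 1/(-136933*(-1/178037) + 36924641) = 1/(136933/178037 + 36924641) = 1/(6573952446650/178037) = 178037/6573952446650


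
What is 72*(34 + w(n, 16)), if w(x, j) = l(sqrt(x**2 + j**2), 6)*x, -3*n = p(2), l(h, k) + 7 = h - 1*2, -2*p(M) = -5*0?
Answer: 2448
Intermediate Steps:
p(M) = 0 (p(M) = -(-5)*0/2 = -1/2*0 = 0)
l(h, k) = -9 + h (l(h, k) = -7 + (h - 1*2) = -7 + (h - 2) = -7 + (-2 + h) = -9 + h)
n = 0 (n = -1/3*0 = 0)
w(x, j) = x*(-9 + sqrt(j**2 + x**2)) (w(x, j) = (-9 + sqrt(x**2 + j**2))*x = (-9 + sqrt(j**2 + x**2))*x = x*(-9 + sqrt(j**2 + x**2)))
72*(34 + w(n, 16)) = 72*(34 + 0*(-9 + sqrt(16**2 + 0**2))) = 72*(34 + 0*(-9 + sqrt(256 + 0))) = 72*(34 + 0*(-9 + sqrt(256))) = 72*(34 + 0*(-9 + 16)) = 72*(34 + 0*7) = 72*(34 + 0) = 72*34 = 2448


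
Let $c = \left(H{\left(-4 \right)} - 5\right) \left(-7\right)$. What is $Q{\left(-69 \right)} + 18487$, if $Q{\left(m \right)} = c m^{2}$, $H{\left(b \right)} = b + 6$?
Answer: $118468$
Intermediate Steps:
$H{\left(b \right)} = 6 + b$
$c = 21$ ($c = \left(\left(6 - 4\right) - 5\right) \left(-7\right) = \left(2 - 5\right) \left(-7\right) = \left(-3\right) \left(-7\right) = 21$)
$Q{\left(m \right)} = 21 m^{2}$
$Q{\left(-69 \right)} + 18487 = 21 \left(-69\right)^{2} + 18487 = 21 \cdot 4761 + 18487 = 99981 + 18487 = 118468$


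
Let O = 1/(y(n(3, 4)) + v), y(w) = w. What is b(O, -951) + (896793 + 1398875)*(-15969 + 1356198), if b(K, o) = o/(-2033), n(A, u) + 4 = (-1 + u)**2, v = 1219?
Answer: 6254973443268027/2033 ≈ 3.0767e+12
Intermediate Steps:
n(A, u) = -4 + (-1 + u)**2
O = 1/1224 (O = 1/((-4 + (-1 + 4)**2) + 1219) = 1/((-4 + 3**2) + 1219) = 1/((-4 + 9) + 1219) = 1/(5 + 1219) = 1/1224 ≈ 0.00081699)
b(K, o) = -o/2033 (b(K, o) = o*(-1/2033) = -o/2033)
b(O, -951) + (896793 + 1398875)*(-15969 + 1356198) = -1/2033*(-951) + (896793 + 1398875)*(-15969 + 1356198) = 951/2033 + 2295668*1340229 = 951/2033 + 3076720827972 = 6254973443268027/2033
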